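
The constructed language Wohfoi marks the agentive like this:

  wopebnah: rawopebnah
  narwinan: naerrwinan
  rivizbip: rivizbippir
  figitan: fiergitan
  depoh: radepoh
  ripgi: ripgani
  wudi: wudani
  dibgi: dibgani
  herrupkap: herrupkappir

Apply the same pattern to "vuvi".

wopebnah and figitan both have last vowel 'a' yet inflect differently (rawopebnah, fiergitan), so the last vowel is not what conditions the rule; the final letter is.
"vuvi" ends in -i. The stems ending in -i (ripgi → ripgani, dibgi → dibgani, wudi → wudani) drop the final letter and add -ani.
The other patterns: stems ending in -h add the prefix ra-; stems ending in -n insert -er- after the first vowel; stems ending in -p double the final consonant and add -ir.
So vuvi → vuvani.

vuvani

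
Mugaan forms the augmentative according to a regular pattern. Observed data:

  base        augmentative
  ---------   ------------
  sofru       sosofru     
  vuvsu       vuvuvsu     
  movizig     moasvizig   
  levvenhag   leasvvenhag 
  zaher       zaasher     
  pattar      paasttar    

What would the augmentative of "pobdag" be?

poasbdag

sofru and zaher both have 2 vowels yet inflect differently (sosofru, zaasher), so the number of vowels is not what conditions the rule; the final letter is.
"pobdag" ends in -g. The stems ending in -g (movizig → moasvizig, levvenhag → leasvvenhag) insert -as- after the first vowel.
So pobdag → poasbdag.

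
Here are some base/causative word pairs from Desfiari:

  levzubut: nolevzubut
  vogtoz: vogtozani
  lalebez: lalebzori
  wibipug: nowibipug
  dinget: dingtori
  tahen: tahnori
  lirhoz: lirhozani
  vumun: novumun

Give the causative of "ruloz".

rulozani

lirhoz and lalebez both end in -z yet inflect differently (lirhozani, lalebzori), so the final letter is not what conditions the rule; the last vowel is.
"ruloz" has last vowel 'o'. The stems whose last vowel is 'o' (lirhoz → lirhozani, vogtoz → vogtozani) add -ani.
The other patterns: stems whose last vowel is 'u' add the prefix no-; stems whose last vowel is 'e' delete the last vowel and add -ori.
So ruloz → rulozani.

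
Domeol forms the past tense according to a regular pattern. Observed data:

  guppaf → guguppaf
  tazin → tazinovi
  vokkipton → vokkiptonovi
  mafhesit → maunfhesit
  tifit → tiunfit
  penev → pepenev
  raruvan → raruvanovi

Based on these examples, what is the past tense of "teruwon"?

"teruwon" ends in -n. The stems ending in -n (raruvan → raruvanovi, tazin → tazinovi, vokkipton → vokkiptonovi) add -ovi.
So teruwon → teruwonovi.

teruwonovi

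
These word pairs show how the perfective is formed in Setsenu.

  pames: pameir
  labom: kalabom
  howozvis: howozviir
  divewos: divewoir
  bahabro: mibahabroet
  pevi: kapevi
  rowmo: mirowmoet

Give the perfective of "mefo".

mimefoet

divewos and rowmo both have last vowel 'o' yet inflect differently (divewoir, mirowmoet), so the last vowel is not what conditions the rule; the final letter is.
"mefo" ends in -o. The stems ending in -o (rowmo → mirowmoet, bahabro → mibahabroet) add mi- … -et around the stem.
The other patterns: stems ending in -s drop the final letter and add -ir; stems ending in -i or -m add the prefix ka-.
So mefo → mimefoet.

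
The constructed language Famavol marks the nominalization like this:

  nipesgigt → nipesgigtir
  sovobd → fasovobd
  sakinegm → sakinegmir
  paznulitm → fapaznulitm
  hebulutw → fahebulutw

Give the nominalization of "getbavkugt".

sakinegm and paznulitm both end in -m yet inflect differently (sakinegmir, fapaznulitm), so the final letter is not what conditions the rule; the second-to-last letter is.
"getbavkugt" has second-to-last letter 'g'. The stems whose second-to-last letter is 'g' (nipesgigt → nipesgigtir, sakinegm → sakinegmir) add -ir.
The other pattern: stems whose second-to-last letter is 'b' or 't' add the prefix fa-.
So getbavkugt → getbavkugtir.

getbavkugtir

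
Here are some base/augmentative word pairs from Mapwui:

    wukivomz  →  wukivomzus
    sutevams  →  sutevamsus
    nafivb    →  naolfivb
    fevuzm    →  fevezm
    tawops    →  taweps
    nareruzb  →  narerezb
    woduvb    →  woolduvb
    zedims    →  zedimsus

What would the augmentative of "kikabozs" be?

kikabezs

"kikabozs" has second-to-last letter 'z'. The stems whose second-to-last letter is 'z' (fevuzm → fevezm, nareruzb → narerezb) change the last vowel to 'e'.
The other patterns: stems whose second-to-last letter is 'v' insert -ol- after the first vowel; stems whose second-to-last letter is 'm' add -us.
So kikabozs → kikabezs.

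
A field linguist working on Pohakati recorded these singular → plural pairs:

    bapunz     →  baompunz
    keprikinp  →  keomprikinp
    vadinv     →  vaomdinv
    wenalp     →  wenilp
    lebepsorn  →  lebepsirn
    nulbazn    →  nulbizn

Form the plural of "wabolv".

keprikinp and wenalp both end in -p yet inflect differently (keomprikinp, wenilp), so the final letter is not what conditions the rule; the second-to-last letter is.
"wabolv" has second-to-last letter 'l'. The one such stem in the data (wenalp → wenilp) changes the last vowel to 'i' (as do lebepsorn, nulbazn), so the same rule applies.
The other pattern: stems whose second-to-last letter is 'n' insert -om- after the first vowel.
So wabolv → wabilv.

wabilv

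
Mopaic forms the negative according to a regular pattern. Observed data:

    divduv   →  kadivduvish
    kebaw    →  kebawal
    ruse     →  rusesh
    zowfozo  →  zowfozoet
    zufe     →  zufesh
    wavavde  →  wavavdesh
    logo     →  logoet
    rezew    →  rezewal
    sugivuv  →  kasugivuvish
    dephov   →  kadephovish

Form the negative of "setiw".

"setiw" ends in -w. The stems ending in -w (rezew → rezewal, kebaw → kebawal) add -al.
So setiw → setiwal.

setiwal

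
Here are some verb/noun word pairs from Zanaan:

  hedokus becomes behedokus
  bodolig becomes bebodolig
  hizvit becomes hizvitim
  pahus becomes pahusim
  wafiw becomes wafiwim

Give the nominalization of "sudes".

sudesim

hedokus and pahus both end in -s yet inflect differently (behedokus, pahusim), so the final letter is not what conditions the rule; the number of vowels is.
"sudes" has 2 vowels. The stems with 2 vowels (hizvit → hizvitim, pahus → pahusim, wafiw → wafiwim) add -im.
The other pattern: stems with 3 vowels add the prefix be-.
So sudes → sudesim.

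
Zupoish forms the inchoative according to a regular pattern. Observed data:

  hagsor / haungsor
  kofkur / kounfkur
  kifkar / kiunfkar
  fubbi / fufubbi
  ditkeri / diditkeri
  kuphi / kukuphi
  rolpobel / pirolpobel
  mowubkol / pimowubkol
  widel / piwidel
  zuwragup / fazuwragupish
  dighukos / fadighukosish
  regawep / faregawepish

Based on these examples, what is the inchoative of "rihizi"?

"rihizi" ends in -i. The stems ending in -i (fubbi → fufubbi, ditkeri → diditkeri, kuphi → kukuphi) repeat the first consonant+vowel as a prefix.
The other patterns: stems ending in -r insert -un- after the first vowel; stems ending in -l add the prefix pi-; stems ending in -p or -s add fa- … -ish around the stem.
So rihizi → ririhizi.

ririhizi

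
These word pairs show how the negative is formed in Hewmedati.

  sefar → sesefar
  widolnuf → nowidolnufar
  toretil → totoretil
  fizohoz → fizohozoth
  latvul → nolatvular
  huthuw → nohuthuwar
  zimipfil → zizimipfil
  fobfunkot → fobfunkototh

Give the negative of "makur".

latvul and zimipfil both end in -l yet inflect differently (nolatvular, zizimipfil), so the final letter is not what conditions the rule; the last vowel is.
"makur" has last vowel 'u'. The stems whose last vowel is 'u' (huthuw → nohuthuwar, latvul → nolatvular, widolnuf → nowidolnufar) add no- … -ar around the stem.
So makur → nomakurar.

nomakurar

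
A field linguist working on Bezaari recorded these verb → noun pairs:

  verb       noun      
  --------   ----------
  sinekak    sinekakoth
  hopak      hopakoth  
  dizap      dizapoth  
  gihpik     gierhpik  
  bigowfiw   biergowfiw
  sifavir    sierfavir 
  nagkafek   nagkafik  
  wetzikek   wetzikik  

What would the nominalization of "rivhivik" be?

sinekak and gihpik both end in -k yet inflect differently (sinekakoth, gierhpik), so the final letter is not what conditions the rule; the last vowel is.
"rivhivik" has last vowel 'i'. The stems whose last vowel is 'i' (gihpik → gierhpik, bigowfiw → biergowfiw, sifavir → sierfavir) insert -er- after the first vowel.
The other patterns: stems whose last vowel is 'a' add -oth; stems whose last vowel is 'e' change the last vowel to 'i'.
So rivhivik → riervhivik.

riervhivik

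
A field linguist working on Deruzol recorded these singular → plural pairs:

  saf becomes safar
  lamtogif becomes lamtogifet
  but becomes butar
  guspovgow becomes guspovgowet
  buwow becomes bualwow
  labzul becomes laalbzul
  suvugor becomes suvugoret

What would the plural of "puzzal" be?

pualzzal

"puzzal" has 2 vowels. The stems with 2 vowels (labzul → laalbzul, buwow → bualwow) insert -al- after the first vowel.
So puzzal → pualzzal.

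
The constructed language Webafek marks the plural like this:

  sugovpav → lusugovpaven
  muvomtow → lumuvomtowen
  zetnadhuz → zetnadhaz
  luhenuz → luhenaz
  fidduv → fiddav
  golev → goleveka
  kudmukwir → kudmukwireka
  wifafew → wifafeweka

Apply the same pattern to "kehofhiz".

sugovpav and fidduv both end in -v yet inflect differently (lusugovpaven, fiddav), so the final letter is not what conditions the rule; the last vowel is.
"kehofhiz" has last vowel 'i'. The one such stem in the data (kudmukwir → kudmukwireka) adds -eka, so the same rule applies.
So kehofhiz → kehofhizeka.

kehofhizeka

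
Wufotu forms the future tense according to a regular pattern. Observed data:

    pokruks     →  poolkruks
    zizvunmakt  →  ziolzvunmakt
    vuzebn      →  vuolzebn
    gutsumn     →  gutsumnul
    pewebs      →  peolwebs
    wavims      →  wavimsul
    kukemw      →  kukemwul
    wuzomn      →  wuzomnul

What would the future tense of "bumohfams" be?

gutsumn and vuzebn both end in -n yet inflect differently (gutsumnul, vuolzebn), so the final letter is not what conditions the rule; the second-to-last letter is.
"bumohfams" has second-to-last letter 'm'. The stems whose second-to-last letter is 'm' (kukemw → kukemwul, gutsumn → gutsumnul, wavims → wavimsul) add -ul.
So bumohfams → bumohfamsul.

bumohfamsul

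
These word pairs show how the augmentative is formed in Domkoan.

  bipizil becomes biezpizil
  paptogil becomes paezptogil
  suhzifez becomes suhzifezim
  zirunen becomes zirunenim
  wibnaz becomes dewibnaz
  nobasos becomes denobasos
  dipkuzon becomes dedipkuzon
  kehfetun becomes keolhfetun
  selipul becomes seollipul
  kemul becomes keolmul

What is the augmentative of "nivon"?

suhzifez and wibnaz both end in -z yet inflect differently (suhzifezim, dewibnaz), so the final letter is not what conditions the rule; the last vowel is.
"nivon" has last vowel 'o'. The stems whose last vowel is 'o' (nobasos → denobasos, dipkuzon → dedipkuzon) add the prefix de-.
So nivon → denivon.

denivon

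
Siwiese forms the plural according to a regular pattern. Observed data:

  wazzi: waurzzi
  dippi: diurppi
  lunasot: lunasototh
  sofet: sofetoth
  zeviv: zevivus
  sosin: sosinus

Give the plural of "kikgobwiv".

kikgobwivus

"kikgobwiv" ends in -v. The one such stem in the data (zeviv → zevivus) adds -us, so the same rule applies.
So kikgobwiv → kikgobwivus.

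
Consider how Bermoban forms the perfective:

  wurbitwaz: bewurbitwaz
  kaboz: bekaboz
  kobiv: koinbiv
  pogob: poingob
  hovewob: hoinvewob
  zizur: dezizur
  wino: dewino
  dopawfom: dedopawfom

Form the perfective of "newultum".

kaboz and pogob both have last vowel 'o' yet inflect differently (bekaboz, poingob), so the last vowel is not what conditions the rule; the final letter is.
"newultum" ends in -m. The one such stem in the data (dopawfom → dedopawfom) adds the prefix de-, so the same rule applies.
The other patterns: stems ending in -z add the prefix be-; stems ending in -b or -v insert -in- after the first vowel.
So newultum → denewultum.

denewultum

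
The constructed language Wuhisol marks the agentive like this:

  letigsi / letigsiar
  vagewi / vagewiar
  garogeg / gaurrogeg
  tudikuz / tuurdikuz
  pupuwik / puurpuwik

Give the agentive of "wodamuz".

wourdamuz

letigsi and pupuwik both have last vowel 'i' yet inflect differently (letigsiar, puurpuwik), so the last vowel is not what conditions the rule; the final letter is.
"wodamuz" ends in -z. The one such stem in the data (tudikuz → tuurdikuz) inserts -ur- after the first vowel (as do garogeg, pupuwik), so the same rule applies.
So wodamuz → wourdamuz.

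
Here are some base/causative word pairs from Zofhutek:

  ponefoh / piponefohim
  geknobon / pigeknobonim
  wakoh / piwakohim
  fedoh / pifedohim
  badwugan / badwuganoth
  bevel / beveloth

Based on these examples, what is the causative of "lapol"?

pilapolim

geknobon and badwugan both end in -n yet inflect differently (pigeknobonim, badwuganoth), so the final letter is not what conditions the rule; the last vowel is.
"lapol" has last vowel 'o'. The stems whose last vowel is 'o' (ponefoh → piponefohim, geknobon → pigeknobonim, wakoh → piwakohim) add pi- … -im around the stem.
The other pattern: stems whose last vowel is 'a' or 'e' add -oth.
So lapol → pilapolim.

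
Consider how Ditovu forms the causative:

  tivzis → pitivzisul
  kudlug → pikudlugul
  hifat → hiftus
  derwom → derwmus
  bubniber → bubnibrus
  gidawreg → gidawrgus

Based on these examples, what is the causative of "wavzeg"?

kudlug and gidawreg both end in -g yet inflect differently (pikudlugul, gidawrgus), so the final letter is not what conditions the rule; the last vowel is.
"wavzeg" has last vowel 'e'. The stems whose last vowel is 'e' (bubniber → bubnibrus, gidawreg → gidawrgus) delete the last vowel and add -us.
The other pattern: stems whose last vowel is 'i' or 'u' add pi- … -ul around the stem.
So wavzeg → wavzgus.

wavzgus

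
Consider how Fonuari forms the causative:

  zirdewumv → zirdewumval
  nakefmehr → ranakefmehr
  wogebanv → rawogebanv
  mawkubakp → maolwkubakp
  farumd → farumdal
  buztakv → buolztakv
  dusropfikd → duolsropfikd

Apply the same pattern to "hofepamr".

hofepamral

"hofepamr" has second-to-last letter 'm'. The stems whose second-to-last letter is 'm' (farumd → farumdal, zirdewumv → zirdewumval) add -al.
So hofepamr → hofepamral.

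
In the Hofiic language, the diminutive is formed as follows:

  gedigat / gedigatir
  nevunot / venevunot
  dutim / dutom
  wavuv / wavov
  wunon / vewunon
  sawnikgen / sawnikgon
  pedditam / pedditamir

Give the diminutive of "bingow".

"bingow" has last vowel 'o'. The stems whose last vowel is 'o' (wunon → vewunon, nevunot → venevunot) add the prefix ve-.
The other patterns: stems whose last vowel is 'a' add -ir; stems whose last vowel is 'e', 'i' or 'u' change the last vowel to 'o'.
So bingow → vebingow.

vebingow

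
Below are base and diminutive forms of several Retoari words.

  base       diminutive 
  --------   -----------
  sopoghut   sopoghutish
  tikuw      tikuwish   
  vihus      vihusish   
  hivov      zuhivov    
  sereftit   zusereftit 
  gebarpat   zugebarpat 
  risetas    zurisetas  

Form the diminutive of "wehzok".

zuwehzok

"wehzok" has last vowel 'o'. The one such stem in the data (hivov → zuhivov) adds the prefix zu-, so the same rule applies.
The other pattern: stems whose last vowel is 'u' add -ish.
So wehzok → zuwehzok.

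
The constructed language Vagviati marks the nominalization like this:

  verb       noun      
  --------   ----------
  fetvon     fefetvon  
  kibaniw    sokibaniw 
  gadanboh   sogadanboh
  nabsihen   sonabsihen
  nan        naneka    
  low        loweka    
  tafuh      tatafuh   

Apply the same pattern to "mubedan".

"mubedan" has 3 vowels. The stems with 3 vowels (nabsihen → sonabsihen, gadanboh → sogadanboh, kibaniw → sokibaniw) add the prefix so-.
The other patterns: stems with 1 vowel add -eka; stems with 2 vowels repeat the first consonant+vowel as a prefix.
So mubedan → somubedan.

somubedan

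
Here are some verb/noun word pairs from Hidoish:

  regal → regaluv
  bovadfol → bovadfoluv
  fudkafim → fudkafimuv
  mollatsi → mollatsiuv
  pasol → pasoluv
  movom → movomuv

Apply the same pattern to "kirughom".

kirughomuv

Every pair shown (regal → regaluv, bovadfol → bovadfoluv, fudkafim → fudkafimuv, …) follows the same rule: add -uv.
So kirughom → kirughomuv.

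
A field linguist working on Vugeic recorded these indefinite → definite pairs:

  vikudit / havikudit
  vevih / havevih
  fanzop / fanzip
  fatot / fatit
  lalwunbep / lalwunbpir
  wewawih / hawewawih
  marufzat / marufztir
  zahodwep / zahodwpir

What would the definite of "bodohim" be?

habodohim

vikudit and fatot both end in -t yet inflect differently (havikudit, fatit), so the final letter is not what conditions the rule; the last vowel is.
"bodohim" has last vowel 'i'. The stems whose last vowel is 'i' (wewawih → hawewawih, vevih → havevih, vikudit → havikudit) add the prefix ha-.
So bodohim → habodohim.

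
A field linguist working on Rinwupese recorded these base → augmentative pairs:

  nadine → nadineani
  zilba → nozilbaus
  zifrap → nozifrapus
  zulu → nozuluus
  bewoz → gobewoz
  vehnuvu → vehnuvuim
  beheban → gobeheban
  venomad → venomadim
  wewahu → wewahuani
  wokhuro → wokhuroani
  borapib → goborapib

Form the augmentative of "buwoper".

vehnuvu and zulu both end in -u yet inflect differently (vehnuvuim, nozuluus), so the final letter is not what conditions the rule; the first letter is.
"buwoper" begins with b-. The stems beginning with b- (beheban → gobeheban, bewoz → gobewoz, borapib → goborapib) add the prefix go-.
The other patterns: stems beginning with v- add -im; stems beginning with z- add no- … -us around the stem; stems beginning with n- or w- add -ani.
So buwoper → gobuwoper.

gobuwoper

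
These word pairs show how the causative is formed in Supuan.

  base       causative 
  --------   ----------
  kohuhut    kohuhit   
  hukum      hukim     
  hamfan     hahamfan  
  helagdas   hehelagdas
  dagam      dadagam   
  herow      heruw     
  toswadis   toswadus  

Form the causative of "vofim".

"vofim" has last vowel 'i'. The one such stem in the data (toswadis → toswadus) changes the last vowel to 'u' (as does herow), so the same rule applies.
The other patterns: stems whose last vowel is 'u' change the last vowel to 'i'; stems whose last vowel is 'a' repeat the first consonant+vowel as a prefix.
So vofim → vofum.

vofum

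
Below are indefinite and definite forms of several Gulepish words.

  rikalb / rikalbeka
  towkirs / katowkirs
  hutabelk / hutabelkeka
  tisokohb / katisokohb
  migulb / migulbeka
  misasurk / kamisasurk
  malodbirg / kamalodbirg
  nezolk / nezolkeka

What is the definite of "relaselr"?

relaselreka

"relaselr" has second-to-last letter 'l'. The stems whose second-to-last letter is 'l' (nezolk → nezolkeka, rikalb → rikalbeka, hutabelk → hutabelkeka) add -eka.
So relaselr → relaselreka.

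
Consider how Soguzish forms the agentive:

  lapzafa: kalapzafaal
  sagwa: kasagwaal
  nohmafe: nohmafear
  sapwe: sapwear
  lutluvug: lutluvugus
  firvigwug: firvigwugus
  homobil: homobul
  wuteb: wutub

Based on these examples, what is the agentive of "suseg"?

susegus

nohmafe and wuteb both have last vowel 'e' yet inflect differently (nohmafear, wutub), so the last vowel is not what conditions the rule; the final letter is.
"suseg" ends in -g. The stems ending in -g (lutluvug → lutluvugus, firvigwug → firvigwugus) add -us.
The other patterns: stems ending in -a add ka- … -al around the stem; stems ending in -e add -ar; stems ending in -b or -l change the last vowel to 'u'.
So suseg → susegus.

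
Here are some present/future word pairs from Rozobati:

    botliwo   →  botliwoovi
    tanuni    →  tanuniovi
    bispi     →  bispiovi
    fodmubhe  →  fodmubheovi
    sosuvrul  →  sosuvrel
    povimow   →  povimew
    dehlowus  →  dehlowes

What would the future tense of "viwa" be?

viwaovi

botliwo and povimow both have last vowel 'o' yet inflect differently (botliwoovi, povimew), so the last vowel is not what conditions the rule; whether the stem ends in a vowel or a consonant is.
"viwa" ends in a vowel. The stems ending in a vowel (botliwo → botliwoovi, tanuni → tanuniovi, bispi → bispiovi) add -ovi.
So viwa → viwaovi.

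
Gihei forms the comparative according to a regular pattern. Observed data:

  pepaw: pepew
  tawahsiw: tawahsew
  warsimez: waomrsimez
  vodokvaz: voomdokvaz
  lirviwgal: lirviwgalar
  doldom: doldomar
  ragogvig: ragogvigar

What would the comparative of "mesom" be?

mesomar

pepaw and vodokvaz both have last vowel 'a' yet inflect differently (pepew, voomdokvaz), so the last vowel is not what conditions the rule; the final letter is.
"mesom" ends in -m. The one such stem in the data (doldom → doldomar) adds -ar, so the same rule applies.
The other patterns: stems ending in -w change the last vowel to 'e'; stems ending in -z insert -om- after the first vowel.
So mesom → mesomar.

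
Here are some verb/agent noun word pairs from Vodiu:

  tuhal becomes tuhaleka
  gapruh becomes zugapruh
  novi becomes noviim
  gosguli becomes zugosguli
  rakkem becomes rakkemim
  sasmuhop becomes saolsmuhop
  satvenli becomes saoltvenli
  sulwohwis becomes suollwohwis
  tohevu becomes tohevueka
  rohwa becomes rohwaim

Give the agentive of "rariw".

rariwim

satvenli and gosguli both end in -i yet inflect differently (saoltvenli, zugosguli), so the final letter is not what conditions the rule; the first letter is.
"rariw" begins with r-. The stems beginning with r- (rohwa → rohwaim, rakkem → rakkemim) add -im.
The other patterns: stems beginning with s- insert -ol- after the first vowel; stems beginning with g- add the prefix zu-; stems beginning with t- add -eka.
So rariw → rariwim.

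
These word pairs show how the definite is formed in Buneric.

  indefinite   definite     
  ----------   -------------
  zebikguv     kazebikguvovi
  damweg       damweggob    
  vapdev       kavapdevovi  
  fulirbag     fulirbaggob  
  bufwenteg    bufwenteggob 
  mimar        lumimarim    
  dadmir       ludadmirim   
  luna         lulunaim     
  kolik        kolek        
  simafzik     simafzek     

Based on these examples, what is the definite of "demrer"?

damweg and vapdev both have last vowel 'e' yet inflect differently (damweggob, kavapdevovi), so the last vowel is not what conditions the rule; the final letter is.
"demrer" ends in -r. The stems ending in -r (dadmir → ludadmirim, mimar → lumimarim) add lu- … -im around the stem.
The other patterns: stems ending in -k change the last vowel to 'e'; stems ending in -g double the final consonant and add -ob; stems ending in -v add ka- … -ovi around the stem.
So demrer → ludemrerim.

ludemrerim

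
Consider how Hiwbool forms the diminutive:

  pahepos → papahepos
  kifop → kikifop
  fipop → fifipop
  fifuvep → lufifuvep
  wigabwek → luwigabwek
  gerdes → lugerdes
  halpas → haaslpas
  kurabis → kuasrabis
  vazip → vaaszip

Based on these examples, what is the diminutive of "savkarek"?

kifop and fifuvep both end in -p yet inflect differently (kikifop, lufifuvep), so the final letter is not what conditions the rule; the last vowel is.
"savkarek" has last vowel 'e'. The stems whose last vowel is 'e' (fifuvep → lufifuvep, wigabwek → luwigabwek, gerdes → lugerdes) add the prefix lu-.
The other patterns: stems whose last vowel is 'o' repeat the first consonant+vowel as a prefix; stems whose last vowel is 'a' or 'i' insert -as- after the first vowel.
So savkarek → lusavkarek.

lusavkarek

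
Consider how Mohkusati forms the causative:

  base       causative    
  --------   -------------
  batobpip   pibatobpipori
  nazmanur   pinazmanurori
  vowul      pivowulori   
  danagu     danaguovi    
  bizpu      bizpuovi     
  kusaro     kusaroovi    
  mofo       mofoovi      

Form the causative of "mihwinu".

mihwinuovi

nazmanur and danagu both have last vowel 'u' yet inflect differently (pinazmanurori, danaguovi), so the last vowel is not what conditions the rule; whether the stem ends in a vowel or a consonant is.
"mihwinu" ends in a vowel. The stems ending in a vowel (danagu → danaguovi, bizpu → bizpuovi, kusaro → kusaroovi) add -ovi.
The other pattern: stems ending in a consonant add pi- … -ori around the stem.
So mihwinu → mihwinuovi.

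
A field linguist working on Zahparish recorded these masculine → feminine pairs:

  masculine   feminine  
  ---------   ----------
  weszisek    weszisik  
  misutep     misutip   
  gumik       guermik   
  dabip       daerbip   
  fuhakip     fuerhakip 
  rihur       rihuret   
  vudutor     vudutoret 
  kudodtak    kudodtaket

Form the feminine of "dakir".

weszisek and gumik both end in -k yet inflect differently (weszisik, guermik), so the final letter is not what conditions the rule; the last vowel is.
"dakir" has last vowel 'i'. The stems whose last vowel is 'i' (gumik → guermik, dabip → daerbip, fuhakip → fuerhakip) insert -er- after the first vowel.
The other patterns: stems whose last vowel is 'e' change the last vowel to 'i'; stems whose last vowel is 'a', 'o' or 'u' add -et.
So dakir → daerkir.

daerkir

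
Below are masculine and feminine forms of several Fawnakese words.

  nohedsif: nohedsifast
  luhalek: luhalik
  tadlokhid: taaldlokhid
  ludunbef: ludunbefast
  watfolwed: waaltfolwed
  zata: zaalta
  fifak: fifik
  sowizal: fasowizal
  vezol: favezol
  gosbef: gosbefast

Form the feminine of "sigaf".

sigafast

nohedsif and tadlokhid both have last vowel 'i' yet inflect differently (nohedsifast, taaldlokhid), so the last vowel is not what conditions the rule; the final letter is.
"sigaf" ends in -f. The stems ending in -f (ludunbef → ludunbefast, gosbef → gosbefast, nohedsif → nohedsifast) add -ast.
So sigaf → sigafast.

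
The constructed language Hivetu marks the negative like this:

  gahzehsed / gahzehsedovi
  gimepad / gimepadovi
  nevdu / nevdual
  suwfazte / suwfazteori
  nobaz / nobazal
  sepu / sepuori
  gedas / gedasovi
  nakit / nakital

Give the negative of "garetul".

nevdu and sepu both end in -u yet inflect differently (nevdual, sepuori), so the final letter is not what conditions the rule; the first letter is.
"garetul" begins with g-. The stems beginning with g- (gahzehsed → gahzehsedovi, gedas → gedasovi, gimepad → gimepadovi) add -ovi.
So garetul → garetulovi.

garetulovi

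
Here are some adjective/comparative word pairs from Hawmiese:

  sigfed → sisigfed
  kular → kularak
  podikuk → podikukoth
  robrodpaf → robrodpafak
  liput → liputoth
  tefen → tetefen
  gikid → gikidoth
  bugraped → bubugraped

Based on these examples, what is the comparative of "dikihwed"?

sigfed and gikid both end in -d yet inflect differently (sisigfed, gikidoth), so the final letter is not what conditions the rule; the last vowel is.
"dikihwed" has last vowel 'e'. The stems whose last vowel is 'e' (sigfed → sisigfed, bugraped → bubugraped, tefen → tetefen) repeat the first consonant+vowel as a prefix.
The other patterns: stems whose last vowel is 'a' add -ak; stems whose last vowel is 'i' or 'u' add -oth.
So dikihwed → didikihwed.

didikihwed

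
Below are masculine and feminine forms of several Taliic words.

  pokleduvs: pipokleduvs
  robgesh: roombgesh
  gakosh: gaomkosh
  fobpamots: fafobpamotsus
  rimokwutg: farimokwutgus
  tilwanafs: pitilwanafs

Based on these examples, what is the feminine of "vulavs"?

fobpamots and tilwanafs both end in -s yet inflect differently (fafobpamotsus, pitilwanafs), so the final letter is not what conditions the rule; the second-to-last letter is.
"vulavs" has second-to-last letter 'v'. The one such stem in the data (pokleduvs → pipokleduvs) adds the prefix pi-, so the same rule applies.
The other patterns: stems whose second-to-last letter is 's' insert -om- after the first vowel; stems whose second-to-last letter is 't' add fa- … -us around the stem.
So vulavs → pivulavs.

pivulavs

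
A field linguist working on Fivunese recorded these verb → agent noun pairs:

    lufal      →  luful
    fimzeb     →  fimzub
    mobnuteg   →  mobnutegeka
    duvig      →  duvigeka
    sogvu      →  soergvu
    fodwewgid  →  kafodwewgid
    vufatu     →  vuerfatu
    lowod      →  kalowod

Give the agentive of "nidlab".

fodwewgid and duvig both have last vowel 'i' yet inflect differently (kafodwewgid, duvigeka), so the last vowel is not what conditions the rule; the final letter is.
"nidlab" ends in -b. The one such stem in the data (fimzeb → fimzub) changes the last vowel to 'u' (as does lufal), so the same rule applies.
So nidlab → nidlub.

nidlub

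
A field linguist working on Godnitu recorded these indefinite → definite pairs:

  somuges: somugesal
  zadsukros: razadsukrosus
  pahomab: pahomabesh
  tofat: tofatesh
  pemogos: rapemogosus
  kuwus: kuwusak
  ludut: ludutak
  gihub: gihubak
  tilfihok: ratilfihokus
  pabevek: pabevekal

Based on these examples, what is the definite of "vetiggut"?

vetiggutak

"vetiggut" has last vowel 'u'. The stems whose last vowel is 'u' (ludut → ludutak, gihub → gihubak, kuwus → kuwusak) add -ak.
So vetiggut → vetiggutak.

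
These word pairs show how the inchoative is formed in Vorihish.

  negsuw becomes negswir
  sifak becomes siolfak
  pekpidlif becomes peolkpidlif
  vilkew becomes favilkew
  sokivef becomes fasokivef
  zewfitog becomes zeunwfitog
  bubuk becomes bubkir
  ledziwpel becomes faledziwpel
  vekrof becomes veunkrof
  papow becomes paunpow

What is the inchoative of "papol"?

papow and vilkew both end in -w yet inflect differently (paunpow, favilkew), so the final letter is not what conditions the rule; the last vowel is.
"papol" has last vowel 'o'. The stems whose last vowel is 'o' (vekrof → veunkrof, papow → paunpow, zewfitog → zeunwfitog) insert -un- after the first vowel.
So papol → paunpol.

paunpol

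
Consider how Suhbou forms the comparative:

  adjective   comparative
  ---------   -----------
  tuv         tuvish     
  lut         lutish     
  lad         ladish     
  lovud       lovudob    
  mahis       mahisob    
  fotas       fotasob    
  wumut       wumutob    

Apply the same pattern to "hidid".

lad and lovud both end in -d yet inflect differently (ladish, lovudob), so the final letter is not what conditions the rule; the number of vowels is.
"hidid" has 2 vowels. The stems with 2 vowels (lovud → lovudob, mahis → mahisob, fotas → fotasob) add -ob.
So hidid → hididob.

hididob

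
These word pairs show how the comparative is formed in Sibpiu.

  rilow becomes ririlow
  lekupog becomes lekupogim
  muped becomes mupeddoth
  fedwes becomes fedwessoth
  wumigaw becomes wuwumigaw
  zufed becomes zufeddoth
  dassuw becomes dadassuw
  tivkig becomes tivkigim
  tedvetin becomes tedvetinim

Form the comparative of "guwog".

rilow and lekupog both have last vowel 'o' yet inflect differently (ririlow, lekupogim), so the last vowel is not what conditions the rule; the final letter is.
"guwog" ends in -g. The stems ending in -g (lekupog → lekupogim, tivkig → tivkigim) add -im.
The other patterns: stems ending in -w repeat the first consonant+vowel as a prefix; stems ending in -d or -s double the final consonant and add -oth.
So guwog → guwogim.

guwogim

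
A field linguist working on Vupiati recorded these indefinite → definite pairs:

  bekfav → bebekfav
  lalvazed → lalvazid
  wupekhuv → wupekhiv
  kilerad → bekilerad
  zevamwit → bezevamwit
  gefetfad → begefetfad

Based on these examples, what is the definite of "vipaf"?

lalvazed and gefetfad both end in -d yet inflect differently (lalvazid, begefetfad), so the final letter is not what conditions the rule; the last vowel is.
"vipaf" has last vowel 'a'. The stems whose last vowel is 'a' (gefetfad → begefetfad, kilerad → bekilerad, bekfav → bebekfav) add the prefix be-.
The other pattern: stems whose last vowel is 'e' or 'u' change the last vowel to 'i'.
So vipaf → bevipaf.

bevipaf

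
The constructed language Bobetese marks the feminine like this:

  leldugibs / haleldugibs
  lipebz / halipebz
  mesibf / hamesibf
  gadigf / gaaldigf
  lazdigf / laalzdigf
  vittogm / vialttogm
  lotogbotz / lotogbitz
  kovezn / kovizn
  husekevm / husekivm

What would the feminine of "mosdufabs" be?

"mosdufabs" has second-to-last letter 'b'. The stems whose second-to-last letter is 'b' (leldugibs → haleldugibs, lipebz → halipebz, mesibf → hamesibf) add the prefix ha-.
The other patterns: stems whose second-to-last letter is 'g' insert -al- after the first vowel; stems whose second-to-last letter is 't', 'v' or 'z' change the last vowel to 'i'.
So mosdufabs → hamosdufabs.

hamosdufabs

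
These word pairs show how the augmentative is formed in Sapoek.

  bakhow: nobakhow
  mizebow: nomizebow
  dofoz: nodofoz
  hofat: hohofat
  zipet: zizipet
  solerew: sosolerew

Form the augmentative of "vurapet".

vuvurapet

"vurapet" has last vowel 'e'. The stems whose last vowel is 'e' (zipet → zizipet, solerew → sosolerew) repeat the first consonant+vowel as a prefix.
The other pattern: stems whose last vowel is 'o' add the prefix no-.
So vurapet → vuvurapet.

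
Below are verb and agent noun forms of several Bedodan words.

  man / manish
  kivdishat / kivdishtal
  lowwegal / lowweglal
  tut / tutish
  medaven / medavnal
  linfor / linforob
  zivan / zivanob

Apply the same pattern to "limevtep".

"limevtep" has 3 vowels. The stems with 3 vowels (lowwegal → lowweglal, medaven → medavnal, kivdishat → kivdishtal) delete the last vowel and add -al.
The other patterns: stems with 1 vowel add -ish; stems with 2 vowels add -ob.
So limevtep → limevtpal.

limevtpal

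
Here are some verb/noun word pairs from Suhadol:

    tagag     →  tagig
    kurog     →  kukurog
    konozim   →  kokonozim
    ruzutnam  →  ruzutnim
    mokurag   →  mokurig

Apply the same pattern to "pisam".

pisim

ruzutnam and konozim both end in -m yet inflect differently (ruzutnim, kokonozim), so the final letter is not what conditions the rule; the last vowel is.
"pisam" has last vowel 'a'. The stems whose last vowel is 'a' (ruzutnam → ruzutnim, mokurag → mokurig, tagag → tagig) change the last vowel to 'i'.
So pisam → pisim.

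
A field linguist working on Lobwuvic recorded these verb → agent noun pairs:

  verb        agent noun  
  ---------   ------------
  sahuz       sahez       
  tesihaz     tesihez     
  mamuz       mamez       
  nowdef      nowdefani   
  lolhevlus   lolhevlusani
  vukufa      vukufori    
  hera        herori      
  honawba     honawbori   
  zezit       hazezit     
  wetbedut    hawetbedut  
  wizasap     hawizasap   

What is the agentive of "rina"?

sahuz and lolhevlus both have last vowel 'u' yet inflect differently (sahez, lolhevlusani), so the last vowel is not what conditions the rule; the final letter is.
"rina" ends in -a. The stems ending in -a (vukufa → vukufori, hera → herori, honawba → honawbori) drop the final letter and add -ori.
So rina → rinori.

rinori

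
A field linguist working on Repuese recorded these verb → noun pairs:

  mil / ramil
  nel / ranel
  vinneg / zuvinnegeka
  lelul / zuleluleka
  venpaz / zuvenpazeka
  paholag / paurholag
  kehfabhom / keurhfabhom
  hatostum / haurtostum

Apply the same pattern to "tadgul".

zutadguleka

mil and lelul both end in -l yet inflect differently (ramil, zuleluleka), so the final letter is not what conditions the rule; the number of vowels is.
"tadgul" has 2 vowels. The stems with 2 vowels (vinneg → zuvinnegeka, lelul → zuleluleka, venpaz → zuvenpazeka) add zu- … -eka around the stem.
The other patterns: stems with 1 vowel add the prefix ra-; stems with 3 vowels insert -ur- after the first vowel.
So tadgul → zutadguleka.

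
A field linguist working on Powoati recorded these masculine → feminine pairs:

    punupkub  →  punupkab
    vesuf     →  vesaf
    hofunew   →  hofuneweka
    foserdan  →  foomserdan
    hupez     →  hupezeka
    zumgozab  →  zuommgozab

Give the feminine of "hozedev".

hozedeveka

zumgozab and punupkub both end in -b yet inflect differently (zuommgozab, punupkab), so the final letter is not what conditions the rule; the last vowel is.
"hozedev" has last vowel 'e'. The stems whose last vowel is 'e' (hofunew → hofuneweka, hupez → hupezeka) add -eka.
So hozedev → hozedeveka.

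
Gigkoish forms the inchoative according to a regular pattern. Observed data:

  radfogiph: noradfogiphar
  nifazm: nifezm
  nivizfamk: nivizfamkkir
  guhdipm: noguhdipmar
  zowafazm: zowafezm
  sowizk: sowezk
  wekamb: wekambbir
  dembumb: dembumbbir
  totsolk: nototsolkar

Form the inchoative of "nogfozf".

nogfezf

nivizfamk and sowizk both end in -k yet inflect differently (nivizfamkkir, sowezk), so the final letter is not what conditions the rule; the second-to-last letter is.
"nogfozf" has second-to-last letter 'z'. The stems whose second-to-last letter is 'z' (sowizk → sowezk, nifazm → nifezm, zowafazm → zowafezm) change the last vowel to 'e'.
So nogfozf → nogfezf.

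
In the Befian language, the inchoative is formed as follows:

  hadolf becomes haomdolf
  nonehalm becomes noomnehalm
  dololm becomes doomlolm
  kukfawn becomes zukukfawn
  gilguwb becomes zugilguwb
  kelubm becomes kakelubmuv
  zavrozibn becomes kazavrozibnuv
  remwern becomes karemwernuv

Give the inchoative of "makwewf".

nonehalm and kelubm both end in -m yet inflect differently (noomnehalm, kakelubmuv), so the final letter is not what conditions the rule; the second-to-last letter is.
"makwewf" has second-to-last letter 'w'. The stems whose second-to-last letter is 'w' (kukfawn → zukukfawn, gilguwb → zugilguwb) add the prefix zu-.
The other patterns: stems whose second-to-last letter is 'l' insert -om- after the first vowel; stems whose second-to-last letter is 'b' or 'r' add ka- … -uv around the stem.
So makwewf → zumakwewf.

zumakwewf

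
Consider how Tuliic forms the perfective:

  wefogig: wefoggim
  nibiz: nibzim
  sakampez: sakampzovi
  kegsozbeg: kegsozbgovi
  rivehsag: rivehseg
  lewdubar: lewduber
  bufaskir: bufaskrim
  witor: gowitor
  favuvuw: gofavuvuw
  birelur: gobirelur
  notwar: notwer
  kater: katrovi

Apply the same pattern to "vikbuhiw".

"vikbuhiw" has last vowel 'i'. The stems whose last vowel is 'i' (wefogig → wefoggim, bufaskir → bufaskrim, nibiz → nibzim) delete the last vowel and add -im.
The other patterns: stems whose last vowel is 'a' change the last vowel to 'e'; stems whose last vowel is 'e' delete the last vowel and add -ovi; stems whose last vowel is 'o' or 'u' add the prefix go-.
So vikbuhiw → vikbuhwim.

vikbuhwim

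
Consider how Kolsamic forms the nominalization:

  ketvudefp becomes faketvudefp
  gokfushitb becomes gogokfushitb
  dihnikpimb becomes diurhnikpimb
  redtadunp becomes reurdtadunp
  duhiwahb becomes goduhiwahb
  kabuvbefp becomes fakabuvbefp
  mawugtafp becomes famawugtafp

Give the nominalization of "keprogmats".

mawugtafp and redtadunp both end in -p yet inflect differently (famawugtafp, reurdtadunp), so the final letter is not what conditions the rule; the second-to-last letter is.
"keprogmats" has second-to-last letter 't'. The one such stem in the data (gokfushitb → gogokfushitb) adds the prefix go-, so the same rule applies.
So keprogmats → gokeprogmats.

gokeprogmats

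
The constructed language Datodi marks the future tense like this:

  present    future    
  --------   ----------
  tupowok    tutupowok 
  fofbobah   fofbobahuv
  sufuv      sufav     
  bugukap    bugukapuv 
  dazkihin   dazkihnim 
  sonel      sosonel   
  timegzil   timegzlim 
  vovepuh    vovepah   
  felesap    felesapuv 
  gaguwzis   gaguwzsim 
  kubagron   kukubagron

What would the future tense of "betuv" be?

betav

vovepuh and fofbobah both end in -h yet inflect differently (vovepah, fofbobahuv), so the final letter is not what conditions the rule; the last vowel is.
"betuv" has last vowel 'u'. The stems whose last vowel is 'u' (sufuv → sufav, vovepuh → vovepah) change the last vowel to 'a'.
The other patterns: stems whose last vowel is 'a' add -uv; stems whose last vowel is 'i' delete the last vowel and add -im; stems whose last vowel is 'e' or 'o' repeat the first consonant+vowel as a prefix.
So betuv → betav.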